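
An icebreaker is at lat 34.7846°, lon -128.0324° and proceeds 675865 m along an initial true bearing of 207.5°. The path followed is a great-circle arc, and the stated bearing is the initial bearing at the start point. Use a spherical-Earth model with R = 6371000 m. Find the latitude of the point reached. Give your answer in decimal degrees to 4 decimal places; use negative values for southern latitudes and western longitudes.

latitude 29.3503°

The arc subtends δ = 675865/6371000 = 0.106085 rad at the centre.
Start latitude φ₁ = 0.607106 rad; initial bearing θ = 3.621558 rad.
Applying the spherical law of cosines for sides, sin φ₂ = sin φ₁ cos δ + cos φ₁ sin δ cos θ = 0.490147, so φ₂ = 29.3503°.
Then Δλ = atan2(-0.040156, 0.714753) = -0.056122 rad, from sin θ sin δ cos φ₁ over cos δ − sin φ₁ sin φ₂.
λ₂ = λ₁ + Δλ = -131.2480°.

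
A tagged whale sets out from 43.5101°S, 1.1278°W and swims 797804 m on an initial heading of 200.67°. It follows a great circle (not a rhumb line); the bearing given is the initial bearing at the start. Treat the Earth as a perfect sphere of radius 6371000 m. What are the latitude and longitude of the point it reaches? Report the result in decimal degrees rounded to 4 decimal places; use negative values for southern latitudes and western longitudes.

The arc subtends δ = 797804/6371000 = 0.125224 rad at the centre.
Start latitude φ₁ = -0.759395 rad; initial bearing θ = 3.502352 rad.
Applying the spherical law of cosines for sides, sin φ₂ = sin φ₁ cos δ + cos φ₁ sin δ cos θ = -0.767843, so φ₂ = -50.1606°.
For the longitude increment, Δλ = atan2( sin θ sin δ cos φ₁, cos δ − sin φ₁ sin φ₂ ) = atan2(-0.031974, 0.463523) = -3.9460°.
λ₂ = -1.1278° + -3.9460° = -5.0738°.

latitude -50.1606°, longitude -5.0738°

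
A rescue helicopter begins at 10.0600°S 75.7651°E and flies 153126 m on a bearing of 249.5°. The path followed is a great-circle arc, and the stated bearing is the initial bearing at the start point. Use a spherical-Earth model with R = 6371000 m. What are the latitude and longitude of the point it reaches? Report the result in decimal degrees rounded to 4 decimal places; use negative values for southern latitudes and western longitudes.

The arc subtends δ = 153126/6371000 = 0.024035 rad at the centre.
With φ₁ = -10.0600° = -0.175580 rad and θ = 249.5° = 4.354596 rad:
sin φ₂ = sin φ₁ cos δ + cos φ₁ sin δ cos θ = (-0.174679)(0.999711) + (0.984625)(0.024033)(-0.350207) = -0.182916
φ₂ = asin(-0.182916) = -0.183952 rad = -10.5396°.
For the longitude increment, Δλ = atan2( sin θ sin δ cos φ₁, cos δ − sin φ₁ sin φ₂ ) = atan2(-0.022165, 0.967760) = -1.3120°.
λ₂ = λ₁ + Δλ = 74.4531°.

latitude -10.5396°, longitude 74.4531°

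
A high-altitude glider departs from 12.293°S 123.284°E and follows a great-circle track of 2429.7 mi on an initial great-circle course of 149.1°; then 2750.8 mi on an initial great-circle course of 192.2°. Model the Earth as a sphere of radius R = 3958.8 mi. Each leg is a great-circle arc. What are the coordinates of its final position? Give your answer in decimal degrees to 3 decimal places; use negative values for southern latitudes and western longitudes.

latitude -77.540°, longitude 107.541°

Apply the spherical direct solution leg by leg, carrying full precision between legs.
Leg 1: from (-12.293°, 123.284°), δ = 2429.7/3958.8 = 0.613747 rad, θ = 149.1° → φ = -41.065°, λ = 146.380°.
Leg 2: from (-41.065°, 146.380°), δ = 2750.8/3958.8 = 0.694857 rad, θ = 192.2° → φ = -77.540°, λ = 107.541°.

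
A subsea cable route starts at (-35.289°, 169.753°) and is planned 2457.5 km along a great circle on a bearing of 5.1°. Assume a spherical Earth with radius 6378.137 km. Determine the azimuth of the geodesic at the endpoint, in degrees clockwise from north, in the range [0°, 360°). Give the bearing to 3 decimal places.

final bearing 4.276°

The arc subtends δ = 2457.5/6378.137 = 0.385301 rad at the centre.
Start latitude φ₁ = -0.615909 rad; initial bearing θ = 0.089012 rad.
Applying the spherical law of cosines for sides, sin φ₂ = sin φ₁ cos δ + cos φ₁ sin δ cos θ = -0.229785, so φ₂ = -13.284°.
Δλ = atan2( sin θ sin δ cos φ₁ , cos δ − sin φ₁ sin φ₂ ) = atan2(0.027271, 0.793939) = 0.034335 rad = 1.967°.
Hence λ₂ = 169.753° + 1.967° = 171.720°.
The forward bearing on arrival equals the back-azimuth from the destination plus 180°.
Back-azimuth from P₂ (-13.284°, 171.720°) to P₁ (-35.289°, 169.753°), with Δλ' = λ₁ − λ₂ = -1.967°: atan2( sin Δλ' cos φ₁ , cos φ₂ sin φ₁ − sin φ₂ cos φ₁ cos Δλ' ) = 184.276°.
Final bearing = (184.276° + 180°) mod 360° = 4.276°.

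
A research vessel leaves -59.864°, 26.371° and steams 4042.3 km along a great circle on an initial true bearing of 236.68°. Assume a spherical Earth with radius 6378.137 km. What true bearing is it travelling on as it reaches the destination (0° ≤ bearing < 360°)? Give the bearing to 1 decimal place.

The arc subtends δ = 4042.3/6378.137 = 0.633774 rad at the centre.
Converting: φ₁ = -1.044824 rad, θ = 4.130845 rad.
sin φ₂ = sin φ₁ cos δ + cos φ₁ sin δ cos θ = (-0.864836)(0.805798) + (0.502054)(0.592190)(-0.549315) = -0.860201
φ₂ = asin(-0.860201) = -1.035664 rad = -59.339°.
Then Δλ = atan2(-0.248438, 0.061865) = -1.326744 rad, from sin θ sin δ cos φ₁ over cos δ − sin φ₁ sin φ₂.
Hence λ₂ = 26.371° + -76.017° = -49.646°.
The forward bearing on arrival equals the back-azimuth from the destination plus 180°.
Back-azimuth from P₂ (-59.3°, -49.6°) to P₁ (-59.9°, 26.4°), with Δλ' = λ₁ − λ₂ = 76.0°: atan2( sin Δλ' cos φ₁ , cos φ₂ sin φ₁ − sin φ₂ cos φ₁ cos Δλ' ) = 124.6°.
Final bearing = (124.6° + 180°) mod 360° = 304.6°.

final bearing 304.6°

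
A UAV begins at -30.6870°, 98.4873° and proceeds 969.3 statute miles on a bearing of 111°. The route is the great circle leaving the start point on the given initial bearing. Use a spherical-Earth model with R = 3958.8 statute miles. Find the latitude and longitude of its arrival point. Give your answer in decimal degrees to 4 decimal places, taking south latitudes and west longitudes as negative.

The arc subtends δ = 969.3/3958.8 = 0.244847 rad at the centre.
With φ₁ = -30.6870° = -0.535589 rad and θ = 111° = 1.937315 rad:
Destination latitude: φ₂ = arcsin( sin φ₁ cos δ + cos φ₁ sin δ cos θ ) = arcsin(-0.569833) = -34.7386°.
Then Δλ = atan2(0.194617, 0.679361) = 0.278999 rad, from sin θ sin δ cos φ₁ over cos δ − sin φ₁ sin φ₂.
λ₂ = 98.4873° + 15.9854° = 114.4727°.

latitude -34.7386°, longitude 114.4727°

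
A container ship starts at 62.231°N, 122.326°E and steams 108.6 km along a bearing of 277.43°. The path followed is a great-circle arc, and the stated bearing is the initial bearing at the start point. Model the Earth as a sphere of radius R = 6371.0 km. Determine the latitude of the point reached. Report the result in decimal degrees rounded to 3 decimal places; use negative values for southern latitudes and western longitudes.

Central angle δ = d/R = 0.017046 rad.
With φ₁ = 62.231° = 1.086136 rad and θ = 277.43° = 4.842067 rad:
Destination latitude: φ₂ = arcsin( sin φ₁ cos δ + cos φ₁ sin δ cos θ ) = arcsin(0.885732) = 62.342°.
Then Δλ = atan2(-0.007875, 0.216130) = -0.036419 rad, from sin θ sin δ cos φ₁ over cos δ − sin φ₁ sin φ₂.
λ₂ = λ₁ + Δλ = 120.239°.

latitude 62.342°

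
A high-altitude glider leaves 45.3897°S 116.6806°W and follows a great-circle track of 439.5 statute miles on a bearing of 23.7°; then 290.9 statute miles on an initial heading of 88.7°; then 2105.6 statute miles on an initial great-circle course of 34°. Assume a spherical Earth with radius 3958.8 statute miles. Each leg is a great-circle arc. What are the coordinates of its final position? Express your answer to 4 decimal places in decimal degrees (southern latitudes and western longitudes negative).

Apply the spherical direct solution leg by leg, carrying full precision between legs.
Leg 1: from (-45.3897°, -116.6806°), δ = 439.5/3958.8 = 0.111018 rad, θ = 23.7° → φ = -39.5145°, λ = -113.3714°.
Leg 2: from (-39.5145°, -113.3714°), δ = 290.9/3958.8 = 0.073482 rad, θ = 88.7° → φ = -39.2919°, λ = -107.9295°.
Leg 3: from (-39.2919°, -107.9295°), δ = 2105.6/3958.8 = 0.531878 rad, θ = 34° → φ = -12.7320°, λ = -91.0269°.

latitude -12.7320°, longitude -91.0269°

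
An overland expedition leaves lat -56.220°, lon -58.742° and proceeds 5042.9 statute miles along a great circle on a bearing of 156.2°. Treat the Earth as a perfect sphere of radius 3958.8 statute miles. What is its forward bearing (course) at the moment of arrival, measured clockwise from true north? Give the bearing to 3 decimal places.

final bearing 19.155°

Central angle δ = d/R = 1.273846 rad.
Start latitude φ₁ = -0.981224 rad; initial bearing θ = 2.726204 rad.
Applying the spherical law of cosines for sides, sin φ₂ = sin φ₁ cos δ + cos φ₁ sin δ cos θ = -0.729665, so φ₂ = -46.858°.
For the longitude increment, Δλ = atan2( sin θ sin δ cos φ₁, cos δ − sin φ₁ sin φ₂ ) = atan2(0.214553, -0.313876) = 145.645°.
λ₂ = -58.742° + 145.645° = 86.903°.
The forward bearing on arrival equals the back-azimuth from the destination plus 180°.
Back-azimuth from P₂ (-46.858°, 86.903°) to P₁ (-56.220°, -58.742°), with Δλ' = λ₁ − λ₂ = -145.645°: atan2( sin Δλ' cos φ₁ , cos φ₂ sin φ₁ − sin φ₂ cos φ₁ cos Δλ' ) = 199.155°.
Final bearing = (199.155° + 180°) mod 360° = 19.155°.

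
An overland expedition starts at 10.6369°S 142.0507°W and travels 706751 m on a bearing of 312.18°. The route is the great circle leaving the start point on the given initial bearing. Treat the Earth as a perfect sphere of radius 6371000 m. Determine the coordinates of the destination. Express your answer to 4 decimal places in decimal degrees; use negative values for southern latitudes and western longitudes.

Central angle δ = d/R = 0.110933 rad.
With φ₁ = -10.6369° = -0.185649 rad and θ = 312.18° = 5.448569 rad:
Applying the spherical law of cosines for sides, sin φ₂ = sin φ₁ cos δ + cos φ₁ sin δ cos θ = -0.110393, so φ₂ = -6.3380°.
Then Δλ = atan2(-0.080627, 0.973477) = -0.082635 rad, from sin θ sin δ cos φ₁ over cos δ − sin φ₁ sin φ₂.
λ₂ = -142.0507° + -4.7347° = -146.7854°.

latitude -6.3380°, longitude -146.7854°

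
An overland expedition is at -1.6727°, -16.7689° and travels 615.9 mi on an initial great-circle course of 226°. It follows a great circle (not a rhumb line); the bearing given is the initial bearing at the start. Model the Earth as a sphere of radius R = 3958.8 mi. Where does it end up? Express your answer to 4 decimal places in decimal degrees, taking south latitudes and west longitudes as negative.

The arc subtends δ = 615.9/3958.8 = 0.155577 rad at the centre.
With φ₁ = -1.6727° = -0.029194 rad and θ = 226° = 3.944444 rad:
Applying the spherical law of cosines for sides, sin φ₂ = sin φ₁ cos δ + cos φ₁ sin δ cos θ = -0.136429, so φ₂ = -7.8413°.
Δλ = atan2( sin θ sin δ cos φ₁ , cos δ − sin φ₁ sin φ₂ ) = atan2(-0.111415, 0.983940) = -0.112753 rad = -6.4603°.
λ₂ = -16.7689° + -6.4603° = -23.2292°.

latitude -7.8413°, longitude -23.2292°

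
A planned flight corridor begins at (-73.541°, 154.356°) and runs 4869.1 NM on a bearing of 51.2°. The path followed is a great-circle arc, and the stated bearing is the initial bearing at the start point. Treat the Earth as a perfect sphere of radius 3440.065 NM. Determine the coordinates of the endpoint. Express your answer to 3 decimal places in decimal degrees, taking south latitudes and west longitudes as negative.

latitude 1.546°, longitude -155.270°

δ = 4869.1/3440.065 = 1.415409 rad (81.0970°).
Start latitude φ₁ = -1.283533 rad; initial bearing θ = 0.893609 rad.
Applying the spherical law of cosines for sides, sin φ₂ = sin φ₁ cos δ + cos φ₁ sin δ cos θ = 0.026975, so φ₂ = 1.546°.
Then Δλ = atan2(0.218149, 0.180632) = 0.879199 rad, from sin θ sin δ cos φ₁ over cos δ − sin φ₁ sin φ₂.
λ₂ = 154.356° + 50.374° = 204.730°, normalized to (−180°, 180°] → -155.270°.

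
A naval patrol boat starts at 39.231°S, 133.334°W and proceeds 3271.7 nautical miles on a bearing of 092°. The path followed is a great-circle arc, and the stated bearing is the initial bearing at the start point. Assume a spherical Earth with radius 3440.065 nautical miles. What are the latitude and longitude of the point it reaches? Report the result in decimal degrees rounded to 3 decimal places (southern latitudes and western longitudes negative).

Angular distance δ = d/R = 3271.7 / 3440.065 = 0.951058 rad.
Converting: φ₁ = -0.684710 rad, θ = 1.605703 rad.
Destination latitude: φ₂ = arcsin( sin φ₁ cos δ + cos φ₁ sin δ cos θ ) = arcsin(-0.389346) = -22.914°.
Δλ = atan2( sin θ sin δ cos φ₁ , cos δ − sin φ₁ sin φ₂ ) = atan2(0.630166, 0.334581) = 1.082703 rad = 62.034°.
Hence λ₂ = -133.334° + 62.034° = -71.300°.

latitude -22.914°, longitude -71.300°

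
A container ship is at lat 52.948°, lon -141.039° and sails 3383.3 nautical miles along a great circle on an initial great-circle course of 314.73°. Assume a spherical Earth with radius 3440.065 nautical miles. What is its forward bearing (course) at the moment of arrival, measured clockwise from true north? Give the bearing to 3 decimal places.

δ = 3383.3/3440.065 = 0.983499 rad (56.3503°).
With φ₁ = 52.948° = 0.924117 rad and θ = 314.73° = 5.493075 rad:
sin φ₂ = sin φ₁ cos δ + cos φ₁ sin δ cos θ = (0.798089)(0.554113) + (0.602540)(0.832441)(0.703767) = 0.795226
φ₂ = asin(0.795226) = 0.919381 rad = 52.677°.
Δλ = atan2( sin θ sin δ cos φ₁ , cos δ − sin φ₁ sin φ₂ ) = atan2(-0.356337, -0.080548) = -1.793104 rad = -102.737°.
λ₂ = -141.039° + -102.737° = -243.776°, normalized to (−180°, 180°] → 116.224°.
The forward bearing on arrival equals the back-azimuth from the destination plus 180°.
Back-azimuth from P₂ (52.677°, 116.224°) to P₁ (52.948°, -141.039°), with Δλ' = λ₁ − λ₂ = -257.263°: atan2( sin Δλ' cos φ₁ , cos φ₂ sin φ₁ − sin φ₂ cos φ₁ cos Δλ' ) = 44.911°.
Final bearing = (44.911° + 180°) mod 360° = 224.911°.

final bearing 224.911°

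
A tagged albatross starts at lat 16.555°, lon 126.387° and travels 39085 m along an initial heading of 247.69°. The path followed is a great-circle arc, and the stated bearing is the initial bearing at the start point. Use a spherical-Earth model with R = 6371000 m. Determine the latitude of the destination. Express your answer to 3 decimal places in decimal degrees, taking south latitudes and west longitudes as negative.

latitude 16.421°

Angular distance δ = d/R = 39085 / 6371000 = 0.006135 rad.
With φ₁ = 16.555° = 0.288939 rad and θ = 247.69° = 4.323006 rad:
Destination latitude: φ₂ = arcsin( sin φ₁ cos δ + cos φ₁ sin δ cos θ ) = arcsin(0.282698) = 16.421°.
For the longitude increment, Δλ = atan2( sin θ sin δ cos φ₁, cos δ − sin φ₁ sin φ₂ ) = atan2(-0.005440, 0.919430) = -0.339°.
λ₂ = λ₁ + Δλ = 126.048°.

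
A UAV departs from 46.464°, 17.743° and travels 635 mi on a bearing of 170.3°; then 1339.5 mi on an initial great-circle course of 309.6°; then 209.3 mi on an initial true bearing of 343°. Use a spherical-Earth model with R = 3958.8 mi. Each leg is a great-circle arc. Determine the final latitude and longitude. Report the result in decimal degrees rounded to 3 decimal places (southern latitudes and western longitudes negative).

latitude 50.696°, longitude -4.098°

Apply the spherical direct solution leg by leg, carrying full precision between legs.
Leg 1: from (46.464°, 17.743°), δ = 635/3958.8 = 0.160402 rad, θ = 170.3° → φ = 37.387°, λ = 19.684°.
Leg 2: from (37.387°, 19.684°), δ = 1339.5/3958.8 = 0.338360 rad, θ = 309.6° → φ = 47.807°, λ = -2.700°.
Leg 3: from (47.807°, -2.700°), δ = 209.3/3958.8 = 0.052870 rad, θ = 343° → φ = 50.696°, λ = -4.098°.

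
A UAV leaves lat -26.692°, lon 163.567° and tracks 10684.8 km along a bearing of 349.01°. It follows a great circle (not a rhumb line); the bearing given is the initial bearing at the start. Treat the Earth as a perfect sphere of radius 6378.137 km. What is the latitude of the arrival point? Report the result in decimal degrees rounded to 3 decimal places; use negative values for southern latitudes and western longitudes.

δ = 10684.8/6378.137 = 1.675223 rad (95.9832°).
With φ₁ = -26.692° = -0.465863 rad and θ = 349.01° = 6.091374 rad:
sin φ₂ = sin φ₁ cos δ + cos φ₁ sin δ cos θ = (-0.449194)(-0.104237) + (0.893434)(0.994553)(0.981660) = 0.919094
φ₂ = asin(0.919094) = 1.165774 rad = 66.794°.
Then Δλ = atan2(-0.169394, 0.308615) = -0.501987 rad, from sin θ sin δ cos φ₁ over cos δ − sin φ₁ sin φ₂.
λ₂ = λ₁ + Δλ = 134.805°.

latitude 66.794°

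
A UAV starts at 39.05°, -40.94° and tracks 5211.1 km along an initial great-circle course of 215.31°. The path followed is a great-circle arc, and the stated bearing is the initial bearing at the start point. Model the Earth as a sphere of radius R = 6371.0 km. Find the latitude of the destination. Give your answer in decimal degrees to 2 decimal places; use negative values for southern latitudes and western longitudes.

δ = 5211.1/6371 = 0.817941 rad (46.8645°).
Start latitude φ₁ = 0.681551 rad; initial bearing θ = 3.757868 rad.
Applying the spherical law of cosines for sides, sin φ₂ = sin φ₁ cos δ + cos φ₁ sin δ cos θ = -0.031713, so φ₂ = -1.82°.
Δλ = atan2( sin θ sin δ cos φ₁ , cos δ − sin φ₁ sin φ₂ ) = atan2(-0.327560, 0.703704) = -0.435652 rad = -24.96°.
λ₂ = -40.94° + -24.96° = -65.90°.

latitude -1.82°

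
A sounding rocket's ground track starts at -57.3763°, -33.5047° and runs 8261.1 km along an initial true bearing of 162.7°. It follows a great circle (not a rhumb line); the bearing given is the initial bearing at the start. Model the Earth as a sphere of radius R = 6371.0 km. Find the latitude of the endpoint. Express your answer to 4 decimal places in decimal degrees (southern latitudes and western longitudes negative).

latitude -46.3447°

Central angle δ = d/R = 1.296672 rad.
Converting: φ₁ = -1.001405 rad, θ = 2.839651 rad.
sin φ₂ = sin φ₁ cos δ + cos φ₁ sin δ cos θ = (-0.842229)(0.270704) + (0.539119)(0.962663)(-0.954761) = -0.723506
φ₂ = asin(-0.723506) = -0.808868 rad = -46.3447°.
For the longitude increment, Δλ = atan2( sin θ sin δ cos φ₁, cos δ − sin φ₁ sin φ₂ ) = atan2(0.154335, -0.338654) = 155.4999°.
Hence λ₂ = -33.5047° + 155.4999° = 121.9952°.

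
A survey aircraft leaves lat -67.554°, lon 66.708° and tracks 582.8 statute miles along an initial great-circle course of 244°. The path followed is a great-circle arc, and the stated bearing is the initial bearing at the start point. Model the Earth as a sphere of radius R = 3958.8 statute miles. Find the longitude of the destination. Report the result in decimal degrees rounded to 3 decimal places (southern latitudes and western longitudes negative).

Central angle δ = d/R = 0.147216 rad.
With φ₁ = -67.554° = -1.179040 rad and θ = 244° = 4.258603 rad:
Destination latitude: φ₂ = arcsin( sin φ₁ cos δ + cos φ₁ sin δ cos θ ) = arcsin(-0.938794) = -69.850°.
Then Δλ = atan2(-0.050338, 0.121512) = -0.392741 rad, from sin θ sin δ cos φ₁ over cos δ − sin φ₁ sin φ₂.
Hence λ₂ = 66.708° + -22.502° = 44.206°.

longitude 44.206°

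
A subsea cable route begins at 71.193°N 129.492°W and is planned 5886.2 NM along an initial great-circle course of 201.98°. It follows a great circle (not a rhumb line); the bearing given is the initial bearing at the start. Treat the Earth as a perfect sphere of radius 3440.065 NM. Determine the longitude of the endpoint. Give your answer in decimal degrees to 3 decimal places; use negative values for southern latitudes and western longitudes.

longitude -153.706°

Angular distance δ = d/R = 5886.2 / 3440.065 = 1.711072 rad.
With φ₁ = 71.193° = 1.242552 rad and θ = 201.98° = 3.525216 rad:
Destination latitude: φ₂ = arcsin( sin φ₁ cos δ + cos φ₁ sin δ cos θ ) = arcsin(-0.428364) = -25.364°.
Δλ = atan2( sin θ sin δ cos φ₁ , cos δ − sin φ₁ sin φ₂ ) = atan2(-0.119477, 0.265677) = -0.422609 rad = -24.214°.
λ₂ = λ₁ + Δλ = -153.706°.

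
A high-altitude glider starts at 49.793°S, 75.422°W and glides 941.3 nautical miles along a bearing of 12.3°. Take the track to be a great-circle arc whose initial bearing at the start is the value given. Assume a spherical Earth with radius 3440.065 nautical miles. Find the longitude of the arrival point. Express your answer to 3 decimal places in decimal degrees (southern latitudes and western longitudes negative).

longitude -71.422°

δ = 941.3/3440.065 = 0.273629 rad (15.6778°).
Start latitude φ₁ = -0.869052 rad; initial bearing θ = 0.214675 rad.
Applying the spherical law of cosines for sides, sin φ₂ = sin φ₁ cos δ + cos φ₁ sin δ cos θ = -0.564864, so φ₂ = -34.393°.
Δλ = atan2( sin θ sin δ cos φ₁ , cos δ − sin φ₁ sin φ₂ ) = atan2(0.037162, 0.531401) = 0.069819 rad = 4.000°.
Hence λ₂ = -75.422° + 4.000° = -71.422°.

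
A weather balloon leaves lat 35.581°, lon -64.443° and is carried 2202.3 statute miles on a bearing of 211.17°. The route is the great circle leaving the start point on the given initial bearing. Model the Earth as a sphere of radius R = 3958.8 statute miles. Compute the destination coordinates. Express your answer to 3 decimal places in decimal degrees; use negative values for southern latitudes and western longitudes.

latitude 7.276°, longitude -80.436°

Angular distance δ = d/R = 2202.3 / 3958.8 = 0.556305 rad.
With φ₁ = 35.581° = 0.621006 rad and θ = 211.17° = 3.685612 rad:
sin φ₂ = sin φ₁ cos δ + cos φ₁ sin δ cos θ = (0.581853)(0.849212) + (0.813294)(0.528052)(-0.855635) = 0.126655
φ₂ = asin(0.126655) = 0.126996 rad = 7.276°.
Δλ = atan2( sin θ sin δ cos φ₁ , cos δ − sin φ₁ sin φ₂ ) = atan2(-0.222280, 0.775518) = -0.279138 rad = -15.993°.
λ₂ = λ₁ + Δλ = -80.436°.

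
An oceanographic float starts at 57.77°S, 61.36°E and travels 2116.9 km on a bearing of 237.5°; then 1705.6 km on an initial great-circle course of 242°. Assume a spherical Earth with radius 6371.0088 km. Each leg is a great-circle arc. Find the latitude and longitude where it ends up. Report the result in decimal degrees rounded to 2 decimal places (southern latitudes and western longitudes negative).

latitude -66.52°, longitude -12.22°

Apply the spherical direct solution leg by leg, carrying full precision between legs.
Leg 1: from (-57.77°, 61.36°), δ = 2116.9/6371.0088 = 0.332271 rad, θ = 237.5° → φ = -63.27°, λ = 23.66°.
Leg 2: from (-63.27°, 23.66°), δ = 1705.6/6371.0088 = 0.267713 rad, θ = 242° → φ = -66.52°, λ = -12.22°.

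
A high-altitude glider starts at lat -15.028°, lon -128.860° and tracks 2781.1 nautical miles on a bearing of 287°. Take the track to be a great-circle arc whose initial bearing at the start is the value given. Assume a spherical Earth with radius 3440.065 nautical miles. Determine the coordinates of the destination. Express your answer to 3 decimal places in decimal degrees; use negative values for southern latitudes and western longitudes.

Angular distance δ = d/R = 2781.1 / 3440.065 = 0.808444 rad.
Start latitude φ₁ = -0.262288 rad; initial bearing θ = 5.009095 rad.
Applying the spherical law of cosines for sides, sin φ₂ = sin φ₁ cos δ + cos φ₁ sin δ cos θ = 0.025143, so φ₂ = 1.441°.
For the longitude increment, Δλ = atan2( sin θ sin δ cos φ₁, cos δ − sin φ₁ sin φ₂ ) = atan2(-0.667959, 0.697144) = -43.775°.
λ₂ = λ₁ + Δλ = -172.635°.

latitude 1.441°, longitude -172.635°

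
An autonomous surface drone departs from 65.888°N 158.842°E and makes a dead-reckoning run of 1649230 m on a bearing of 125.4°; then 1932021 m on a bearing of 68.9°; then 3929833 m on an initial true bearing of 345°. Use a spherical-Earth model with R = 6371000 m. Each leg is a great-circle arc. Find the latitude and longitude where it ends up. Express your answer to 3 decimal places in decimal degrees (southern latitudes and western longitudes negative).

Apply the spherical direct solution leg by leg, carrying full precision between legs.
Leg 1: from (65.888°, 158.842°), δ = 1649230/6371000 = 0.258865 rad, θ = 125.4° → φ = 55.261°, λ = -179.678°.
Leg 2: from (55.261°, -179.678°), δ = 1932021/6371000 = 0.303252 rad, θ = 68.9° → φ = 57.728°, λ = -148.226°.
Leg 3: from (57.728°, -148.226°), δ = 3929833/6371000 = 0.616831 rad, θ = 345° → φ = 81.130°, λ = 107.934°.

latitude 81.130°, longitude 107.934°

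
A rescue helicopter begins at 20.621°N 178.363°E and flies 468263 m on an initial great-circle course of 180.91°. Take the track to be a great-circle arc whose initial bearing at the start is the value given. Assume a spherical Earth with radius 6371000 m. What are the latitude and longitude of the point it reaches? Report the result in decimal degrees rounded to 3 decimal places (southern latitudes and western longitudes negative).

latitude 16.410°, longitude 178.293°

δ = 468263/6371000 = 0.073499 rad (4.2112°).
Converting: φ₁ = 0.359904 rad, θ = 3.157475 rad.
sin φ₂ = sin φ₁ cos δ + cos φ₁ sin δ cos θ = (0.352185)(0.997300) + (0.935931)(0.073433)(-0.999874) = 0.282514
φ₂ = asin(0.282514) = 0.286414 rad = 16.410°.
For the longitude increment, Δλ = atan2( sin θ sin δ cos φ₁, cos δ − sin φ₁ sin φ₂ ) = atan2(-0.001092, 0.897803) = -0.070°.
Hence λ₂ = 178.363° + -0.070° = 178.293°.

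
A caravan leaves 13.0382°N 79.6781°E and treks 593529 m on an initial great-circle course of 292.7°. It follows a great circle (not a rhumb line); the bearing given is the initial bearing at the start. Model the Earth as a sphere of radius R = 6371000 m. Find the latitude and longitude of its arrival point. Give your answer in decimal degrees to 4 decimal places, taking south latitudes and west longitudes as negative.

δ = 593529/6371000 = 0.093161 rad (5.3377°).
Start latitude φ₁ = 0.227560 rad; initial bearing θ = 5.108579 rad.
sin φ₂ = sin φ₁ cos δ + cos φ₁ sin δ cos θ = (0.225601)(0.995664) + (0.974220)(0.093026)(0.385906) = 0.259596
φ₂ = asin(0.259596) = 0.262604 rad = 15.0461°.
Δλ = atan2( sin θ sin δ cos φ₁ , cos δ − sin φ₁ sin φ₂ ) = atan2(-0.083608, 0.937099) = -0.088984 rad = -5.0984°.
Hence λ₂ = 79.6781° + -5.0984° = 74.5797°.

latitude 15.0461°, longitude 74.5797°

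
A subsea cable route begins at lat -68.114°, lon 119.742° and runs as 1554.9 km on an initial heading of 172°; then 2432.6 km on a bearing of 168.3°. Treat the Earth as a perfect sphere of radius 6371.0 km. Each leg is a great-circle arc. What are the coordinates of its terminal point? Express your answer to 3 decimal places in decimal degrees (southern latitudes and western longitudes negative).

Apply the spherical direct solution leg by leg, carrying full precision between legs.
Leg 1: from (-68.114°, 119.742°), δ = 1554.9/6371 = 0.244059 rad, θ = 172° → φ = -81.740°, λ = 133.280°.
Leg 2: from (-81.740°, 133.280°), δ = 2432.6/6371 = 0.381824 rad, θ = 168.3° → φ = -76.115°, λ = -65.073°.

latitude -76.115°, longitude -65.073°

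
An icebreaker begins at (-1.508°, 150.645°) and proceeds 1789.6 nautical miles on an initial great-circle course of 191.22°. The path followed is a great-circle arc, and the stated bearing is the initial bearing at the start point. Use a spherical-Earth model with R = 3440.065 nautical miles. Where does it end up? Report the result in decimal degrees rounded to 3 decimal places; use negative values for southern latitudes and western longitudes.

latitude -30.680°, longitude 144.188°

Angular distance δ = d/R = 1789.6 / 3440.065 = 0.520223 rad.
Start latitude φ₁ = -0.026320 rad; initial bearing θ = 3.337419 rad.
Destination latitude: φ₂ = arcsin( sin φ₁ cos δ + cos φ₁ sin δ cos θ ) = arcsin(-0.510239) = -30.680°.
Δλ = atan2( sin θ sin δ cos φ₁ , cos δ − sin φ₁ sin φ₂ ) = atan2(-0.096685, 0.854281) = -0.112698 rad = -6.457°.
λ₂ = 150.645° + -6.457° = 144.188°.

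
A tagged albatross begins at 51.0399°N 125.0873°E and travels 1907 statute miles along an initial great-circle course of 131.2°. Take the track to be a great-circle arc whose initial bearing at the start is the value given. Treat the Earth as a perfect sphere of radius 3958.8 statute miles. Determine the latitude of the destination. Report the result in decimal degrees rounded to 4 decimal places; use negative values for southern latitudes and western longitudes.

Angular distance δ = d/R = 1907 / 3958.8 = 0.481712 rad.
Converting: φ₁ = 0.890814 rad, θ = 2.289872 rad.
Applying the spherical law of cosines for sides, sin φ₂ = sin φ₁ cos δ + cos φ₁ sin δ cos θ = 0.497214, so φ₂ = 29.8158°.
Δλ = atan2( sin θ sin δ cos φ₁ , cos δ − sin φ₁ sin φ₂ ) = atan2(0.219187, 0.499578) = 0.413454 rad = 23.6892°.
Hence λ₂ = 125.0873° + 23.6892° = 148.7765°.

latitude 29.8158°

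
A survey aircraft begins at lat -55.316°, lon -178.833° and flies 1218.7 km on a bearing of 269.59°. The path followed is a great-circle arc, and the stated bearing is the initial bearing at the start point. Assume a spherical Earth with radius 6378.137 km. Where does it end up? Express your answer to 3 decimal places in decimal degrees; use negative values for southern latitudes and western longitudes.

Central angle δ = d/R = 0.191075 rad.
With φ₁ = -55.316° = -0.965446 rad and θ = 269.59° = 4.705233 rad:
Applying the spherical law of cosines for sides, sin φ₂ = sin φ₁ cos δ + cos φ₁ sin δ cos θ = -0.808111, so φ₂ = -53.912°.
For the longitude increment, Δλ = atan2( sin θ sin δ cos φ₁, cos δ − sin φ₁ sin φ₂ ) = atan2(-0.108068, 0.317289) = -18.809°.
λ₂ = -178.833° + -18.809° = -197.642°, normalized to (−180°, 180°] → 162.358°.

latitude -53.912°, longitude 162.358°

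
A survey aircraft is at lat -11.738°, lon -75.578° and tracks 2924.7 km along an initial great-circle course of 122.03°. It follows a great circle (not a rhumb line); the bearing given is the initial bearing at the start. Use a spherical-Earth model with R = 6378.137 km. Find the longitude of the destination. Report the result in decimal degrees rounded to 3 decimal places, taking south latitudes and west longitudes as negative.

δ = 2924.7/6378.137 = 0.458551 rad (26.2730°).
With φ₁ = -11.738° = -0.204867 rad and θ = 122.03° = 2.129825 rad:
Applying the spherical law of cosines for sides, sin φ₂ = sin φ₁ cos δ + cos φ₁ sin δ cos θ = -0.412276, so φ₂ = -24.348°.
Then Δλ = atan2(0.367417, 0.812823) = 0.424538 rad, from sin θ sin δ cos φ₁ over cos δ − sin φ₁ sin φ₂.
Hence λ₂ = -75.578° + 24.324° = -51.254°.

longitude -51.254°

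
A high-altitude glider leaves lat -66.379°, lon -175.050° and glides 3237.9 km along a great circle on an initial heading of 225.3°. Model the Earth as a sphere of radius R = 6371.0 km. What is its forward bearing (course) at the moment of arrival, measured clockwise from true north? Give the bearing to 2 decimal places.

The arc subtends δ = 3237.9/6371 = 0.508225 rad at the centre.
Start latitude φ₁ = -1.158532 rad; initial bearing θ = 3.932227 rad.
Applying the spherical law of cosines for sides, sin φ₂ = sin φ₁ cos δ + cos φ₁ sin δ cos θ = -0.937566, so φ₂ = -69.647°.
Then Δλ = atan2(-0.138595, 0.014597) = -1.465863 rad, from sin θ sin δ cos φ₁ over cos δ − sin φ₁ sin φ₂.
λ₂ = -175.050° + -83.988° = -259.038°, normalized to (−180°, 180°] → 100.962°.
The forward bearing on arrival equals the back-azimuth from the destination plus 180°.
Back-azimuth from P₂ (-69.65°, 100.96°) to P₁ (-66.38°, -175.05°), with Δλ' = λ₁ − λ₂ = -276.01°: atan2( sin Δλ' cos φ₁ , cos φ₂ sin φ₁ − sin φ₂ cos φ₁ cos Δλ' ) = 125.03°.
Final bearing = (125.03° + 180°) mod 360° = 305.03°.

final bearing 305.03°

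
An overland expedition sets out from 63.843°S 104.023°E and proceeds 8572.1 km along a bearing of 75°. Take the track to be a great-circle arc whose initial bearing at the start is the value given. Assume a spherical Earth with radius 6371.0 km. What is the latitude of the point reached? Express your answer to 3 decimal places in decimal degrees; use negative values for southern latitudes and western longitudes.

latitude -5.124°

δ = 8572.1/6371 = 1.345487 rad (77.0907°).
Start latitude φ₁ = -1.114271 rad; initial bearing θ = 1.308997 rad.
Destination latitude: φ₂ = arcsin( sin φ₁ cos δ + cos φ₁ sin δ cos θ ) = arcsin(-0.089316) = -5.124°.
For the longitude increment, Δλ = atan2( sin θ sin δ cos φ₁, cos δ − sin φ₁ sin φ₂ ) = atan2(0.415049, 0.143238) = 70.960°.
λ₂ = λ₁ + Δλ = 174.983°.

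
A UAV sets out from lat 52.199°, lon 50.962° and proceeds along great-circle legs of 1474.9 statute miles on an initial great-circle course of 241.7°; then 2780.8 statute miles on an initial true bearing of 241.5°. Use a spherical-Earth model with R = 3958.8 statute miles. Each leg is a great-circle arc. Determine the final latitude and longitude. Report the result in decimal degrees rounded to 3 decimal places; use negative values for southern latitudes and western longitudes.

latitude 13.982°, longitude -9.228°

Apply the spherical direct solution leg by leg, carrying full precision between legs.
Leg 1: from (52.199°, 50.962°), δ = 1474.9/3958.8 = 0.372562 rad, θ = 241.7° → φ = 39.062°, λ = 26.583°.
Leg 2: from (39.062°, 26.583°), δ = 2780.8/3958.8 = 0.702435 rad, θ = 241.5° → φ = 13.982°, λ = -9.228°.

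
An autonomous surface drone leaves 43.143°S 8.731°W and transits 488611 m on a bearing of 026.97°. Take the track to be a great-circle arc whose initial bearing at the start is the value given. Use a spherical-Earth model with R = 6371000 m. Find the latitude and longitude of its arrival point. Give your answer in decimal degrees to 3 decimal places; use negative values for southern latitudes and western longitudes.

latitude -39.197°, longitude -6.161°

δ = 488611/6371000 = 0.076693 rad (4.3942°).
Converting: φ₁ = -0.752987 rad, θ = 0.470715 rad.
sin φ₂ = sin φ₁ cos δ + cos φ₁ sin δ cos θ = (-0.683822)(0.997061) + (0.729649)(0.076618)(0.891244) = -0.631987
φ₂ = asin(-0.631987) = -0.684115 rad = -39.197°.
Δλ = atan2( sin θ sin δ cos φ₁ , cos δ − sin φ₁ sin φ₂ ) = atan2(0.025354, 0.564894) = 0.044852 rad = 2.570°.
Hence λ₂ = -8.731° + 2.570° = -6.161°.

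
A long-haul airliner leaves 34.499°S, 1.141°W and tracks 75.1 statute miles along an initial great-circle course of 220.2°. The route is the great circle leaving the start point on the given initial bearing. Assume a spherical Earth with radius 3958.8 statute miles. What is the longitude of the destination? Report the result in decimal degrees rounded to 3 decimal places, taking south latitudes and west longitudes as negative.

Angular distance δ = d/R = 75.1 / 3958.8 = 0.018970 rad.
Converting: φ₁ = -0.602121 rad, θ = 3.843215 rad.
Applying the spherical law of cosines for sides, sin φ₂ = sin φ₁ cos δ + cos φ₁ sin δ cos θ = -0.578231, so φ₂ = -35.326°.
For the longitude increment, Δλ = atan2( sin θ sin δ cos φ₁, cos δ − sin φ₁ sin φ₂ ) = atan2(-0.010091, 0.672315) = -0.860°.
λ₂ = λ₁ + Δλ = -2.001°.

longitude -2.001°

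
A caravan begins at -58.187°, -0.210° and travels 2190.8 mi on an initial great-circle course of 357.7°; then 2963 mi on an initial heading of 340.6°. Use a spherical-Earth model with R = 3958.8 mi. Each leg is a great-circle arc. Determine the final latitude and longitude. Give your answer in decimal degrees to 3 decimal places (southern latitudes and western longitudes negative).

latitude 14.335°, longitude -15.052°

Apply the spherical direct solution leg by leg, carrying full precision between legs.
Leg 1: from (-58.187°, -0.210°), δ = 2190.8/3958.8 = 0.553400 rad, θ = 357.7° → φ = -26.494°, λ = -1.560°.
Leg 2: from (-26.494°, -1.560°), δ = 2963/3958.8 = 0.748459 rad, θ = 340.6° → φ = 14.335°, λ = -15.052°.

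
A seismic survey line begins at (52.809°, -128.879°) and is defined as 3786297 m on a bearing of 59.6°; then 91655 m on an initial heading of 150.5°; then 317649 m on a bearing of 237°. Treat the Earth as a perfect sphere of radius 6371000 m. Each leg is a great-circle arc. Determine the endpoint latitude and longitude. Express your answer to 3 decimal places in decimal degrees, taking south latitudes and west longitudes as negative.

latitude 53.888°, longitude -71.897°

Apply the spherical direct solution leg by leg, carrying full precision between legs.
Leg 1: from (52.809°, -128.879°), δ = 3786297/6371000 = 0.594302 rad, θ = 59.6° → φ = 56.233°, λ = -68.547°.
Leg 2: from (56.233°, -68.547°), δ = 91655/6371000 = 0.014386 rad, θ = 150.5° → φ = 55.514°, λ = -67.830°.
Leg 3: from (55.514°, -67.830°), δ = 317649/6371000 = 0.049859 rad, θ = 237° → φ = 53.888°, λ = -71.897°.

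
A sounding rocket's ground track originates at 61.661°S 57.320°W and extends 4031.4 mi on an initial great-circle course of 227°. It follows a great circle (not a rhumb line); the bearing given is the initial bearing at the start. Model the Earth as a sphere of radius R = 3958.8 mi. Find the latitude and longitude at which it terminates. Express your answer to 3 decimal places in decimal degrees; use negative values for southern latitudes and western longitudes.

latitude -47.516°, longitude -170.133°

Angular distance δ = d/R = 4031.4 / 3958.8 = 1.018339 rad.
Start latitude φ₁ = -1.076187 rad; initial bearing θ = 3.961897 rad.
Destination latitude: φ₂ = arcsin( sin φ₁ cos δ + cos φ₁ sin δ cos θ ) = arcsin(-0.737464) = -47.516°.
Then Δλ = atan2(-0.295519, -0.124302) = -1.968953 rad, from sin θ sin δ cos φ₁ over cos δ − sin φ₁ sin φ₂.
λ₂ = -57.320° + -112.813° = -170.133°.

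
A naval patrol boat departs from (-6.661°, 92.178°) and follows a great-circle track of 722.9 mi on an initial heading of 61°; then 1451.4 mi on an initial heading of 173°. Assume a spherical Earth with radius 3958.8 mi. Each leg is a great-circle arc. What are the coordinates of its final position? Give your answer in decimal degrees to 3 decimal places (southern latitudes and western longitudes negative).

Apply the spherical direct solution leg by leg, carrying full precision between legs.
Leg 1: from (-6.661°, 92.178°), δ = 722.9/3958.8 = 0.182606 rad, θ = 61° → φ = -1.526°, λ = 101.320°.
Leg 2: from (-1.526°, 101.320°), δ = 1451.4/3958.8 = 0.366626 rad, θ = 173° → φ = -22.366°, λ = 104.028°.

latitude -22.366°, longitude 104.028°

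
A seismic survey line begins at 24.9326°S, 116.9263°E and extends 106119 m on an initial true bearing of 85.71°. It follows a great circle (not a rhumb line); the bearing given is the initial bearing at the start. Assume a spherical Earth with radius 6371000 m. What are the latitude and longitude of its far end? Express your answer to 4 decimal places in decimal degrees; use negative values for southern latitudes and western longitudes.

The arc subtends δ = 106119/6371000 = 0.016657 rad at the centre.
With φ₁ = -24.9326° = -0.435156 rad and θ = 85.71° = 1.495922 rad:
Applying the spherical law of cosines for sides, sin φ₂ = sin φ₁ cos δ + cos φ₁ sin δ cos θ = -0.420364, so φ₂ = -24.8575°.
For the longitude increment, Δλ = atan2( sin θ sin δ cos φ₁, cos δ − sin φ₁ sin φ₂ ) = atan2(0.015061, 0.822656) = 1.0489°.
Hence λ₂ = 116.9263° + 1.0489° = 117.9752°.

latitude -24.8575°, longitude 117.9752°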